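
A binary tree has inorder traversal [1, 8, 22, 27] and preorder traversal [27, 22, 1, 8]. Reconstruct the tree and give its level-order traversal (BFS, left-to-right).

Inorder:  [1, 8, 22, 27]
Preorder: [27, 22, 1, 8]
Algorithm: preorder visits root first, so consume preorder in order;
for each root, split the current inorder slice at that value into
left-subtree inorder and right-subtree inorder, then recurse.
Recursive splits:
  root=27; inorder splits into left=[1, 8, 22], right=[]
  root=22; inorder splits into left=[1, 8], right=[]
  root=1; inorder splits into left=[], right=[8]
  root=8; inorder splits into left=[], right=[]
Reconstructed level-order: [27, 22, 1, 8]


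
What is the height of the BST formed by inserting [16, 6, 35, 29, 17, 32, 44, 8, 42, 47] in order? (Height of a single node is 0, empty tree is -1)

Insertion order: [16, 6, 35, 29, 17, 32, 44, 8, 42, 47]
Tree (level-order array): [16, 6, 35, None, 8, 29, 44, None, None, 17, 32, 42, 47]
Compute height bottom-up (empty subtree = -1):
  height(8) = 1 + max(-1, -1) = 0
  height(6) = 1 + max(-1, 0) = 1
  height(17) = 1 + max(-1, -1) = 0
  height(32) = 1 + max(-1, -1) = 0
  height(29) = 1 + max(0, 0) = 1
  height(42) = 1 + max(-1, -1) = 0
  height(47) = 1 + max(-1, -1) = 0
  height(44) = 1 + max(0, 0) = 1
  height(35) = 1 + max(1, 1) = 2
  height(16) = 1 + max(1, 2) = 3
Height = 3


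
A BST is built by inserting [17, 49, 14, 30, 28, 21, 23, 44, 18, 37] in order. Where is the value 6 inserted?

Starting tree (level order): [17, 14, 49, None, None, 30, None, 28, 44, 21, None, 37, None, 18, 23]
Insertion path: 17 -> 14
Result: insert 6 as left child of 14
Final tree (level order): [17, 14, 49, 6, None, 30, None, None, None, 28, 44, 21, None, 37, None, 18, 23]


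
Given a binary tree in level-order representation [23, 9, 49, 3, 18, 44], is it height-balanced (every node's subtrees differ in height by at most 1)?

Tree (level-order array): [23, 9, 49, 3, 18, 44]
Definition: a tree is height-balanced if, at every node, |h(left) - h(right)| <= 1 (empty subtree has height -1).
Bottom-up per-node check:
  node 3: h_left=-1, h_right=-1, diff=0 [OK], height=0
  node 18: h_left=-1, h_right=-1, diff=0 [OK], height=0
  node 9: h_left=0, h_right=0, diff=0 [OK], height=1
  node 44: h_left=-1, h_right=-1, diff=0 [OK], height=0
  node 49: h_left=0, h_right=-1, diff=1 [OK], height=1
  node 23: h_left=1, h_right=1, diff=0 [OK], height=2
All nodes satisfy the balance condition.
Result: Balanced


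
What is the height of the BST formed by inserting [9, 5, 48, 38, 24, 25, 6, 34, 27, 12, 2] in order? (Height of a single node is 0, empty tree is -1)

Insertion order: [9, 5, 48, 38, 24, 25, 6, 34, 27, 12, 2]
Tree (level-order array): [9, 5, 48, 2, 6, 38, None, None, None, None, None, 24, None, 12, 25, None, None, None, 34, 27]
Compute height bottom-up (empty subtree = -1):
  height(2) = 1 + max(-1, -1) = 0
  height(6) = 1 + max(-1, -1) = 0
  height(5) = 1 + max(0, 0) = 1
  height(12) = 1 + max(-1, -1) = 0
  height(27) = 1 + max(-1, -1) = 0
  height(34) = 1 + max(0, -1) = 1
  height(25) = 1 + max(-1, 1) = 2
  height(24) = 1 + max(0, 2) = 3
  height(38) = 1 + max(3, -1) = 4
  height(48) = 1 + max(4, -1) = 5
  height(9) = 1 + max(1, 5) = 6
Height = 6


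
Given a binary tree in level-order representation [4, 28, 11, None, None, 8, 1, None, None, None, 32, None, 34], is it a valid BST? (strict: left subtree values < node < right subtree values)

Level-order array: [4, 28, 11, None, None, 8, 1, None, None, None, 32, None, 34]
Validate using subtree bounds (lo, hi): at each node, require lo < value < hi,
then recurse left with hi=value and right with lo=value.
Preorder trace (stopping at first violation):
  at node 4 with bounds (-inf, +inf): OK
  at node 28 with bounds (-inf, 4): VIOLATION
Node 28 violates its bound: not (-inf < 28 < 4).
Result: Not a valid BST


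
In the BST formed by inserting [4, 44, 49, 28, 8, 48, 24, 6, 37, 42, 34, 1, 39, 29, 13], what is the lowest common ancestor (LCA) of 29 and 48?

Tree insertion order: [4, 44, 49, 28, 8, 48, 24, 6, 37, 42, 34, 1, 39, 29, 13]
Tree (level-order array): [4, 1, 44, None, None, 28, 49, 8, 37, 48, None, 6, 24, 34, 42, None, None, None, None, 13, None, 29, None, 39]
In a BST, the LCA of p=29, q=48 is the first node v on the
root-to-leaf path with p <= v <= q (go left if both < v, right if both > v).
Walk from root:
  at 4: both 29 and 48 > 4, go right
  at 44: 29 <= 44 <= 48, this is the LCA
LCA = 44


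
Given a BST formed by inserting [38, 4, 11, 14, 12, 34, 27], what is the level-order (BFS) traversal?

Tree insertion order: [38, 4, 11, 14, 12, 34, 27]
Tree (level-order array): [38, 4, None, None, 11, None, 14, 12, 34, None, None, 27]
BFS from the root, enqueuing left then right child of each popped node:
  queue [38] -> pop 38, enqueue [4], visited so far: [38]
  queue [4] -> pop 4, enqueue [11], visited so far: [38, 4]
  queue [11] -> pop 11, enqueue [14], visited so far: [38, 4, 11]
  queue [14] -> pop 14, enqueue [12, 34], visited so far: [38, 4, 11, 14]
  queue [12, 34] -> pop 12, enqueue [none], visited so far: [38, 4, 11, 14, 12]
  queue [34] -> pop 34, enqueue [27], visited so far: [38, 4, 11, 14, 12, 34]
  queue [27] -> pop 27, enqueue [none], visited so far: [38, 4, 11, 14, 12, 34, 27]
Result: [38, 4, 11, 14, 12, 34, 27]


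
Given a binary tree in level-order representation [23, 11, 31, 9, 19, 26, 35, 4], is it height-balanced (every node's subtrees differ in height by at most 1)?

Tree (level-order array): [23, 11, 31, 9, 19, 26, 35, 4]
Definition: a tree is height-balanced if, at every node, |h(left) - h(right)| <= 1 (empty subtree has height -1).
Bottom-up per-node check:
  node 4: h_left=-1, h_right=-1, diff=0 [OK], height=0
  node 9: h_left=0, h_right=-1, diff=1 [OK], height=1
  node 19: h_left=-1, h_right=-1, diff=0 [OK], height=0
  node 11: h_left=1, h_right=0, diff=1 [OK], height=2
  node 26: h_left=-1, h_right=-1, diff=0 [OK], height=0
  node 35: h_left=-1, h_right=-1, diff=0 [OK], height=0
  node 31: h_left=0, h_right=0, diff=0 [OK], height=1
  node 23: h_left=2, h_right=1, diff=1 [OK], height=3
All nodes satisfy the balance condition.
Result: Balanced


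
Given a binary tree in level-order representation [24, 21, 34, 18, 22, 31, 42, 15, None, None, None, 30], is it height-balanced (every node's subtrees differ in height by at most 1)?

Tree (level-order array): [24, 21, 34, 18, 22, 31, 42, 15, None, None, None, 30]
Definition: a tree is height-balanced if, at every node, |h(left) - h(right)| <= 1 (empty subtree has height -1).
Bottom-up per-node check:
  node 15: h_left=-1, h_right=-1, diff=0 [OK], height=0
  node 18: h_left=0, h_right=-1, diff=1 [OK], height=1
  node 22: h_left=-1, h_right=-1, diff=0 [OK], height=0
  node 21: h_left=1, h_right=0, diff=1 [OK], height=2
  node 30: h_left=-1, h_right=-1, diff=0 [OK], height=0
  node 31: h_left=0, h_right=-1, diff=1 [OK], height=1
  node 42: h_left=-1, h_right=-1, diff=0 [OK], height=0
  node 34: h_left=1, h_right=0, diff=1 [OK], height=2
  node 24: h_left=2, h_right=2, diff=0 [OK], height=3
All nodes satisfy the balance condition.
Result: Balanced


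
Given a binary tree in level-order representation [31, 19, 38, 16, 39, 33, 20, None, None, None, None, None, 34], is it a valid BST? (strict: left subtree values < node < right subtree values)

Level-order array: [31, 19, 38, 16, 39, 33, 20, None, None, None, None, None, 34]
Validate using subtree bounds (lo, hi): at each node, require lo < value < hi,
then recurse left with hi=value and right with lo=value.
Preorder trace (stopping at first violation):
  at node 31 with bounds (-inf, +inf): OK
  at node 19 with bounds (-inf, 31): OK
  at node 16 with bounds (-inf, 19): OK
  at node 39 with bounds (19, 31): VIOLATION
Node 39 violates its bound: not (19 < 39 < 31).
Result: Not a valid BST


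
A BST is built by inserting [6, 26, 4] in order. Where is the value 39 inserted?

Starting tree (level order): [6, 4, 26]
Insertion path: 6 -> 26
Result: insert 39 as right child of 26
Final tree (level order): [6, 4, 26, None, None, None, 39]


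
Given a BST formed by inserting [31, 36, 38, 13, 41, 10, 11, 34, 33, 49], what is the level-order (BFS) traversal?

Tree insertion order: [31, 36, 38, 13, 41, 10, 11, 34, 33, 49]
Tree (level-order array): [31, 13, 36, 10, None, 34, 38, None, 11, 33, None, None, 41, None, None, None, None, None, 49]
BFS from the root, enqueuing left then right child of each popped node:
  queue [31] -> pop 31, enqueue [13, 36], visited so far: [31]
  queue [13, 36] -> pop 13, enqueue [10], visited so far: [31, 13]
  queue [36, 10] -> pop 36, enqueue [34, 38], visited so far: [31, 13, 36]
  queue [10, 34, 38] -> pop 10, enqueue [11], visited so far: [31, 13, 36, 10]
  queue [34, 38, 11] -> pop 34, enqueue [33], visited so far: [31, 13, 36, 10, 34]
  queue [38, 11, 33] -> pop 38, enqueue [41], visited so far: [31, 13, 36, 10, 34, 38]
  queue [11, 33, 41] -> pop 11, enqueue [none], visited so far: [31, 13, 36, 10, 34, 38, 11]
  queue [33, 41] -> pop 33, enqueue [none], visited so far: [31, 13, 36, 10, 34, 38, 11, 33]
  queue [41] -> pop 41, enqueue [49], visited so far: [31, 13, 36, 10, 34, 38, 11, 33, 41]
  queue [49] -> pop 49, enqueue [none], visited so far: [31, 13, 36, 10, 34, 38, 11, 33, 41, 49]
Result: [31, 13, 36, 10, 34, 38, 11, 33, 41, 49]


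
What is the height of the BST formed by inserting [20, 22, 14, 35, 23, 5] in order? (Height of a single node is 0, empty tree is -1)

Insertion order: [20, 22, 14, 35, 23, 5]
Tree (level-order array): [20, 14, 22, 5, None, None, 35, None, None, 23]
Compute height bottom-up (empty subtree = -1):
  height(5) = 1 + max(-1, -1) = 0
  height(14) = 1 + max(0, -1) = 1
  height(23) = 1 + max(-1, -1) = 0
  height(35) = 1 + max(0, -1) = 1
  height(22) = 1 + max(-1, 1) = 2
  height(20) = 1 + max(1, 2) = 3
Height = 3


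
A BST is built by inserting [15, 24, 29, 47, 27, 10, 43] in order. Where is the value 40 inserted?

Starting tree (level order): [15, 10, 24, None, None, None, 29, 27, 47, None, None, 43]
Insertion path: 15 -> 24 -> 29 -> 47 -> 43
Result: insert 40 as left child of 43
Final tree (level order): [15, 10, 24, None, None, None, 29, 27, 47, None, None, 43, None, 40]


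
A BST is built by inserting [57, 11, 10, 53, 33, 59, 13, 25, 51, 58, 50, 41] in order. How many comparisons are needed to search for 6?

Search path for 6: 57 -> 11 -> 10
Found: False
Comparisons: 3


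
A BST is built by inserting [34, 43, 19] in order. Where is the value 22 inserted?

Starting tree (level order): [34, 19, 43]
Insertion path: 34 -> 19
Result: insert 22 as right child of 19
Final tree (level order): [34, 19, 43, None, 22]


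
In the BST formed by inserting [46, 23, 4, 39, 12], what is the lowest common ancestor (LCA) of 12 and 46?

Tree insertion order: [46, 23, 4, 39, 12]
Tree (level-order array): [46, 23, None, 4, 39, None, 12]
In a BST, the LCA of p=12, q=46 is the first node v on the
root-to-leaf path with p <= v <= q (go left if both < v, right if both > v).
Walk from root:
  at 46: 12 <= 46 <= 46, this is the LCA
LCA = 46


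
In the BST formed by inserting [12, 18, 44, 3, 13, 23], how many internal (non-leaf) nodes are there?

Tree built from: [12, 18, 44, 3, 13, 23]
Tree (level-order array): [12, 3, 18, None, None, 13, 44, None, None, 23]
Rule: An internal node has at least one child.
Per-node child counts:
  node 12: 2 child(ren)
  node 3: 0 child(ren)
  node 18: 2 child(ren)
  node 13: 0 child(ren)
  node 44: 1 child(ren)
  node 23: 0 child(ren)
Matching nodes: [12, 18, 44]
Count of internal (non-leaf) nodes: 3


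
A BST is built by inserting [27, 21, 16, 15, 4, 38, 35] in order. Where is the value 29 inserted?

Starting tree (level order): [27, 21, 38, 16, None, 35, None, 15, None, None, None, 4]
Insertion path: 27 -> 38 -> 35
Result: insert 29 as left child of 35
Final tree (level order): [27, 21, 38, 16, None, 35, None, 15, None, 29, None, 4]


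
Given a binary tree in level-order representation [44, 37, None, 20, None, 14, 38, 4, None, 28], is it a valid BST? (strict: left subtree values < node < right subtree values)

Level-order array: [44, 37, None, 20, None, 14, 38, 4, None, 28]
Validate using subtree bounds (lo, hi): at each node, require lo < value < hi,
then recurse left with hi=value and right with lo=value.
Preorder trace (stopping at first violation):
  at node 44 with bounds (-inf, +inf): OK
  at node 37 with bounds (-inf, 44): OK
  at node 20 with bounds (-inf, 37): OK
  at node 14 with bounds (-inf, 20): OK
  at node 4 with bounds (-inf, 14): OK
  at node 38 with bounds (20, 37): VIOLATION
Node 38 violates its bound: not (20 < 38 < 37).
Result: Not a valid BST


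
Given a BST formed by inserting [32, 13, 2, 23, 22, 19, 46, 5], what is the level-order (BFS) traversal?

Tree insertion order: [32, 13, 2, 23, 22, 19, 46, 5]
Tree (level-order array): [32, 13, 46, 2, 23, None, None, None, 5, 22, None, None, None, 19]
BFS from the root, enqueuing left then right child of each popped node:
  queue [32] -> pop 32, enqueue [13, 46], visited so far: [32]
  queue [13, 46] -> pop 13, enqueue [2, 23], visited so far: [32, 13]
  queue [46, 2, 23] -> pop 46, enqueue [none], visited so far: [32, 13, 46]
  queue [2, 23] -> pop 2, enqueue [5], visited so far: [32, 13, 46, 2]
  queue [23, 5] -> pop 23, enqueue [22], visited so far: [32, 13, 46, 2, 23]
  queue [5, 22] -> pop 5, enqueue [none], visited so far: [32, 13, 46, 2, 23, 5]
  queue [22] -> pop 22, enqueue [19], visited so far: [32, 13, 46, 2, 23, 5, 22]
  queue [19] -> pop 19, enqueue [none], visited so far: [32, 13, 46, 2, 23, 5, 22, 19]
Result: [32, 13, 46, 2, 23, 5, 22, 19]


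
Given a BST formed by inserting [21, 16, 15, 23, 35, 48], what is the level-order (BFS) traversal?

Tree insertion order: [21, 16, 15, 23, 35, 48]
Tree (level-order array): [21, 16, 23, 15, None, None, 35, None, None, None, 48]
BFS from the root, enqueuing left then right child of each popped node:
  queue [21] -> pop 21, enqueue [16, 23], visited so far: [21]
  queue [16, 23] -> pop 16, enqueue [15], visited so far: [21, 16]
  queue [23, 15] -> pop 23, enqueue [35], visited so far: [21, 16, 23]
  queue [15, 35] -> pop 15, enqueue [none], visited so far: [21, 16, 23, 15]
  queue [35] -> pop 35, enqueue [48], visited so far: [21, 16, 23, 15, 35]
  queue [48] -> pop 48, enqueue [none], visited so far: [21, 16, 23, 15, 35, 48]
Result: [21, 16, 23, 15, 35, 48]


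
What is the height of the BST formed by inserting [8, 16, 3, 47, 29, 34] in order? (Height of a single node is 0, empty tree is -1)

Insertion order: [8, 16, 3, 47, 29, 34]
Tree (level-order array): [8, 3, 16, None, None, None, 47, 29, None, None, 34]
Compute height bottom-up (empty subtree = -1):
  height(3) = 1 + max(-1, -1) = 0
  height(34) = 1 + max(-1, -1) = 0
  height(29) = 1 + max(-1, 0) = 1
  height(47) = 1 + max(1, -1) = 2
  height(16) = 1 + max(-1, 2) = 3
  height(8) = 1 + max(0, 3) = 4
Height = 4


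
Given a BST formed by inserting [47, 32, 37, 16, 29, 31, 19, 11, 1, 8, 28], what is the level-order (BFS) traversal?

Tree insertion order: [47, 32, 37, 16, 29, 31, 19, 11, 1, 8, 28]
Tree (level-order array): [47, 32, None, 16, 37, 11, 29, None, None, 1, None, 19, 31, None, 8, None, 28]
BFS from the root, enqueuing left then right child of each popped node:
  queue [47] -> pop 47, enqueue [32], visited so far: [47]
  queue [32] -> pop 32, enqueue [16, 37], visited so far: [47, 32]
  queue [16, 37] -> pop 16, enqueue [11, 29], visited so far: [47, 32, 16]
  queue [37, 11, 29] -> pop 37, enqueue [none], visited so far: [47, 32, 16, 37]
  queue [11, 29] -> pop 11, enqueue [1], visited so far: [47, 32, 16, 37, 11]
  queue [29, 1] -> pop 29, enqueue [19, 31], visited so far: [47, 32, 16, 37, 11, 29]
  queue [1, 19, 31] -> pop 1, enqueue [8], visited so far: [47, 32, 16, 37, 11, 29, 1]
  queue [19, 31, 8] -> pop 19, enqueue [28], visited so far: [47, 32, 16, 37, 11, 29, 1, 19]
  queue [31, 8, 28] -> pop 31, enqueue [none], visited so far: [47, 32, 16, 37, 11, 29, 1, 19, 31]
  queue [8, 28] -> pop 8, enqueue [none], visited so far: [47, 32, 16, 37, 11, 29, 1, 19, 31, 8]
  queue [28] -> pop 28, enqueue [none], visited so far: [47, 32, 16, 37, 11, 29, 1, 19, 31, 8, 28]
Result: [47, 32, 16, 37, 11, 29, 1, 19, 31, 8, 28]


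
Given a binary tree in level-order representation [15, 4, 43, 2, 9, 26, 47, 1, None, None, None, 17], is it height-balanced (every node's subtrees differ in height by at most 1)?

Tree (level-order array): [15, 4, 43, 2, 9, 26, 47, 1, None, None, None, 17]
Definition: a tree is height-balanced if, at every node, |h(left) - h(right)| <= 1 (empty subtree has height -1).
Bottom-up per-node check:
  node 1: h_left=-1, h_right=-1, diff=0 [OK], height=0
  node 2: h_left=0, h_right=-1, diff=1 [OK], height=1
  node 9: h_left=-1, h_right=-1, diff=0 [OK], height=0
  node 4: h_left=1, h_right=0, diff=1 [OK], height=2
  node 17: h_left=-1, h_right=-1, diff=0 [OK], height=0
  node 26: h_left=0, h_right=-1, diff=1 [OK], height=1
  node 47: h_left=-1, h_right=-1, diff=0 [OK], height=0
  node 43: h_left=1, h_right=0, diff=1 [OK], height=2
  node 15: h_left=2, h_right=2, diff=0 [OK], height=3
All nodes satisfy the balance condition.
Result: Balanced


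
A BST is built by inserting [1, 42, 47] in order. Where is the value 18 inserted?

Starting tree (level order): [1, None, 42, None, 47]
Insertion path: 1 -> 42
Result: insert 18 as left child of 42
Final tree (level order): [1, None, 42, 18, 47]


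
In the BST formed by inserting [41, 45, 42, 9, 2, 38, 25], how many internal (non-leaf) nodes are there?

Tree built from: [41, 45, 42, 9, 2, 38, 25]
Tree (level-order array): [41, 9, 45, 2, 38, 42, None, None, None, 25]
Rule: An internal node has at least one child.
Per-node child counts:
  node 41: 2 child(ren)
  node 9: 2 child(ren)
  node 2: 0 child(ren)
  node 38: 1 child(ren)
  node 25: 0 child(ren)
  node 45: 1 child(ren)
  node 42: 0 child(ren)
Matching nodes: [41, 9, 38, 45]
Count of internal (non-leaf) nodes: 4


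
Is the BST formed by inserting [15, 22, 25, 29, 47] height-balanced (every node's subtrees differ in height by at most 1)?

Tree (level-order array): [15, None, 22, None, 25, None, 29, None, 47]
Definition: a tree is height-balanced if, at every node, |h(left) - h(right)| <= 1 (empty subtree has height -1).
Bottom-up per-node check:
  node 47: h_left=-1, h_right=-1, diff=0 [OK], height=0
  node 29: h_left=-1, h_right=0, diff=1 [OK], height=1
  node 25: h_left=-1, h_right=1, diff=2 [FAIL (|-1-1|=2 > 1)], height=2
  node 22: h_left=-1, h_right=2, diff=3 [FAIL (|-1-2|=3 > 1)], height=3
  node 15: h_left=-1, h_right=3, diff=4 [FAIL (|-1-3|=4 > 1)], height=4
Node 25 violates the condition: |-1 - 1| = 2 > 1.
Result: Not balanced


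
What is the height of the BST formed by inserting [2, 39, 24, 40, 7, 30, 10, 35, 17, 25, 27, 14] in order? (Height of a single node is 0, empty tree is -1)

Insertion order: [2, 39, 24, 40, 7, 30, 10, 35, 17, 25, 27, 14]
Tree (level-order array): [2, None, 39, 24, 40, 7, 30, None, None, None, 10, 25, 35, None, 17, None, 27, None, None, 14]
Compute height bottom-up (empty subtree = -1):
  height(14) = 1 + max(-1, -1) = 0
  height(17) = 1 + max(0, -1) = 1
  height(10) = 1 + max(-1, 1) = 2
  height(7) = 1 + max(-1, 2) = 3
  height(27) = 1 + max(-1, -1) = 0
  height(25) = 1 + max(-1, 0) = 1
  height(35) = 1 + max(-1, -1) = 0
  height(30) = 1 + max(1, 0) = 2
  height(24) = 1 + max(3, 2) = 4
  height(40) = 1 + max(-1, -1) = 0
  height(39) = 1 + max(4, 0) = 5
  height(2) = 1 + max(-1, 5) = 6
Height = 6


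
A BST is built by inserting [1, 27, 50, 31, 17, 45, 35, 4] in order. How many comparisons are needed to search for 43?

Search path for 43: 1 -> 27 -> 50 -> 31 -> 45 -> 35
Found: False
Comparisons: 6


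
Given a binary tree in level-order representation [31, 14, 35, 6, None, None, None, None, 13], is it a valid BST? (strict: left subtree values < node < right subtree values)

Level-order array: [31, 14, 35, 6, None, None, None, None, 13]
Validate using subtree bounds (lo, hi): at each node, require lo < value < hi,
then recurse left with hi=value and right with lo=value.
Preorder trace (stopping at first violation):
  at node 31 with bounds (-inf, +inf): OK
  at node 14 with bounds (-inf, 31): OK
  at node 6 with bounds (-inf, 14): OK
  at node 13 with bounds (6, 14): OK
  at node 35 with bounds (31, +inf): OK
No violation found at any node.
Result: Valid BST


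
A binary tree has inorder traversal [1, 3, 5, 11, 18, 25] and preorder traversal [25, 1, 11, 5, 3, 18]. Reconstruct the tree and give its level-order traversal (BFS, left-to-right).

Inorder:  [1, 3, 5, 11, 18, 25]
Preorder: [25, 1, 11, 5, 3, 18]
Algorithm: preorder visits root first, so consume preorder in order;
for each root, split the current inorder slice at that value into
left-subtree inorder and right-subtree inorder, then recurse.
Recursive splits:
  root=25; inorder splits into left=[1, 3, 5, 11, 18], right=[]
  root=1; inorder splits into left=[], right=[3, 5, 11, 18]
  root=11; inorder splits into left=[3, 5], right=[18]
  root=5; inorder splits into left=[3], right=[]
  root=3; inorder splits into left=[], right=[]
  root=18; inorder splits into left=[], right=[]
Reconstructed level-order: [25, 1, 11, 5, 18, 3]


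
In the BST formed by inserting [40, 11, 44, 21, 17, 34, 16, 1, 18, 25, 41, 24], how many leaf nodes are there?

Tree built from: [40, 11, 44, 21, 17, 34, 16, 1, 18, 25, 41, 24]
Tree (level-order array): [40, 11, 44, 1, 21, 41, None, None, None, 17, 34, None, None, 16, 18, 25, None, None, None, None, None, 24]
Rule: A leaf has 0 children.
Per-node child counts:
  node 40: 2 child(ren)
  node 11: 2 child(ren)
  node 1: 0 child(ren)
  node 21: 2 child(ren)
  node 17: 2 child(ren)
  node 16: 0 child(ren)
  node 18: 0 child(ren)
  node 34: 1 child(ren)
  node 25: 1 child(ren)
  node 24: 0 child(ren)
  node 44: 1 child(ren)
  node 41: 0 child(ren)
Matching nodes: [1, 16, 18, 24, 41]
Count of leaf nodes: 5


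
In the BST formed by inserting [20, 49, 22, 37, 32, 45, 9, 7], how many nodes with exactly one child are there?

Tree built from: [20, 49, 22, 37, 32, 45, 9, 7]
Tree (level-order array): [20, 9, 49, 7, None, 22, None, None, None, None, 37, 32, 45]
Rule: These are nodes with exactly 1 non-null child.
Per-node child counts:
  node 20: 2 child(ren)
  node 9: 1 child(ren)
  node 7: 0 child(ren)
  node 49: 1 child(ren)
  node 22: 1 child(ren)
  node 37: 2 child(ren)
  node 32: 0 child(ren)
  node 45: 0 child(ren)
Matching nodes: [9, 49, 22]
Count of nodes with exactly one child: 3


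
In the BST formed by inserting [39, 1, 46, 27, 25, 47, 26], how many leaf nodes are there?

Tree built from: [39, 1, 46, 27, 25, 47, 26]
Tree (level-order array): [39, 1, 46, None, 27, None, 47, 25, None, None, None, None, 26]
Rule: A leaf has 0 children.
Per-node child counts:
  node 39: 2 child(ren)
  node 1: 1 child(ren)
  node 27: 1 child(ren)
  node 25: 1 child(ren)
  node 26: 0 child(ren)
  node 46: 1 child(ren)
  node 47: 0 child(ren)
Matching nodes: [26, 47]
Count of leaf nodes: 2


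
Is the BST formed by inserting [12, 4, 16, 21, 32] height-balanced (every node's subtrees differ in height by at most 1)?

Tree (level-order array): [12, 4, 16, None, None, None, 21, None, 32]
Definition: a tree is height-balanced if, at every node, |h(left) - h(right)| <= 1 (empty subtree has height -1).
Bottom-up per-node check:
  node 4: h_left=-1, h_right=-1, diff=0 [OK], height=0
  node 32: h_left=-1, h_right=-1, diff=0 [OK], height=0
  node 21: h_left=-1, h_right=0, diff=1 [OK], height=1
  node 16: h_left=-1, h_right=1, diff=2 [FAIL (|-1-1|=2 > 1)], height=2
  node 12: h_left=0, h_right=2, diff=2 [FAIL (|0-2|=2 > 1)], height=3
Node 16 violates the condition: |-1 - 1| = 2 > 1.
Result: Not balanced


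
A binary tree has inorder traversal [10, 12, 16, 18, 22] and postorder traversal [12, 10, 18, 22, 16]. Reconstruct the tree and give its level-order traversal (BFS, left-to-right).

Inorder:   [10, 12, 16, 18, 22]
Postorder: [12, 10, 18, 22, 16]
Algorithm: postorder visits root last, so walk postorder right-to-left;
each value is the root of the current inorder slice — split it at that
value, recurse on the right subtree first, then the left.
Recursive splits:
  root=16; inorder splits into left=[10, 12], right=[18, 22]
  root=22; inorder splits into left=[18], right=[]
  root=18; inorder splits into left=[], right=[]
  root=10; inorder splits into left=[], right=[12]
  root=12; inorder splits into left=[], right=[]
Reconstructed level-order: [16, 10, 22, 12, 18]


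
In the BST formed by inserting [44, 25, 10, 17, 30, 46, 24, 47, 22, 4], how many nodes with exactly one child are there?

Tree built from: [44, 25, 10, 17, 30, 46, 24, 47, 22, 4]
Tree (level-order array): [44, 25, 46, 10, 30, None, 47, 4, 17, None, None, None, None, None, None, None, 24, 22]
Rule: These are nodes with exactly 1 non-null child.
Per-node child counts:
  node 44: 2 child(ren)
  node 25: 2 child(ren)
  node 10: 2 child(ren)
  node 4: 0 child(ren)
  node 17: 1 child(ren)
  node 24: 1 child(ren)
  node 22: 0 child(ren)
  node 30: 0 child(ren)
  node 46: 1 child(ren)
  node 47: 0 child(ren)
Matching nodes: [17, 24, 46]
Count of nodes with exactly one child: 3


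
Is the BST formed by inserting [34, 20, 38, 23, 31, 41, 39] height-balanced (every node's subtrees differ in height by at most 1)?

Tree (level-order array): [34, 20, 38, None, 23, None, 41, None, 31, 39]
Definition: a tree is height-balanced if, at every node, |h(left) - h(right)| <= 1 (empty subtree has height -1).
Bottom-up per-node check:
  node 31: h_left=-1, h_right=-1, diff=0 [OK], height=0
  node 23: h_left=-1, h_right=0, diff=1 [OK], height=1
  node 20: h_left=-1, h_right=1, diff=2 [FAIL (|-1-1|=2 > 1)], height=2
  node 39: h_left=-1, h_right=-1, diff=0 [OK], height=0
  node 41: h_left=0, h_right=-1, diff=1 [OK], height=1
  node 38: h_left=-1, h_right=1, diff=2 [FAIL (|-1-1|=2 > 1)], height=2
  node 34: h_left=2, h_right=2, diff=0 [OK], height=3
Node 20 violates the condition: |-1 - 1| = 2 > 1.
Result: Not balanced


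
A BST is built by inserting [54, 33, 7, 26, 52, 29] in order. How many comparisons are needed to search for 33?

Search path for 33: 54 -> 33
Found: True
Comparisons: 2


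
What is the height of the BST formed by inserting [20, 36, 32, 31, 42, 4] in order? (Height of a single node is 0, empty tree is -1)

Insertion order: [20, 36, 32, 31, 42, 4]
Tree (level-order array): [20, 4, 36, None, None, 32, 42, 31]
Compute height bottom-up (empty subtree = -1):
  height(4) = 1 + max(-1, -1) = 0
  height(31) = 1 + max(-1, -1) = 0
  height(32) = 1 + max(0, -1) = 1
  height(42) = 1 + max(-1, -1) = 0
  height(36) = 1 + max(1, 0) = 2
  height(20) = 1 + max(0, 2) = 3
Height = 3


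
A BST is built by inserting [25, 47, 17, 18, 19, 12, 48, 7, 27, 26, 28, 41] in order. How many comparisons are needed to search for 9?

Search path for 9: 25 -> 17 -> 12 -> 7
Found: False
Comparisons: 4


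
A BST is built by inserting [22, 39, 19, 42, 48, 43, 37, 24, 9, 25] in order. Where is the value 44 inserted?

Starting tree (level order): [22, 19, 39, 9, None, 37, 42, None, None, 24, None, None, 48, None, 25, 43]
Insertion path: 22 -> 39 -> 42 -> 48 -> 43
Result: insert 44 as right child of 43
Final tree (level order): [22, 19, 39, 9, None, 37, 42, None, None, 24, None, None, 48, None, 25, 43, None, None, None, None, 44]


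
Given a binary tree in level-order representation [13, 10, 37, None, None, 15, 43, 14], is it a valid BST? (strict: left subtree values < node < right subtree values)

Level-order array: [13, 10, 37, None, None, 15, 43, 14]
Validate using subtree bounds (lo, hi): at each node, require lo < value < hi,
then recurse left with hi=value and right with lo=value.
Preorder trace (stopping at first violation):
  at node 13 with bounds (-inf, +inf): OK
  at node 10 with bounds (-inf, 13): OK
  at node 37 with bounds (13, +inf): OK
  at node 15 with bounds (13, 37): OK
  at node 14 with bounds (13, 15): OK
  at node 43 with bounds (37, +inf): OK
No violation found at any node.
Result: Valid BST


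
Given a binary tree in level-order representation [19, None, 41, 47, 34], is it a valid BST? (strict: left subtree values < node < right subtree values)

Level-order array: [19, None, 41, 47, 34]
Validate using subtree bounds (lo, hi): at each node, require lo < value < hi,
then recurse left with hi=value and right with lo=value.
Preorder trace (stopping at first violation):
  at node 19 with bounds (-inf, +inf): OK
  at node 41 with bounds (19, +inf): OK
  at node 47 with bounds (19, 41): VIOLATION
Node 47 violates its bound: not (19 < 47 < 41).
Result: Not a valid BST


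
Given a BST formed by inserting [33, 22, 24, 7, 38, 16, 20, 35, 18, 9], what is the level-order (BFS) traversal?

Tree insertion order: [33, 22, 24, 7, 38, 16, 20, 35, 18, 9]
Tree (level-order array): [33, 22, 38, 7, 24, 35, None, None, 16, None, None, None, None, 9, 20, None, None, 18]
BFS from the root, enqueuing left then right child of each popped node:
  queue [33] -> pop 33, enqueue [22, 38], visited so far: [33]
  queue [22, 38] -> pop 22, enqueue [7, 24], visited so far: [33, 22]
  queue [38, 7, 24] -> pop 38, enqueue [35], visited so far: [33, 22, 38]
  queue [7, 24, 35] -> pop 7, enqueue [16], visited so far: [33, 22, 38, 7]
  queue [24, 35, 16] -> pop 24, enqueue [none], visited so far: [33, 22, 38, 7, 24]
  queue [35, 16] -> pop 35, enqueue [none], visited so far: [33, 22, 38, 7, 24, 35]
  queue [16] -> pop 16, enqueue [9, 20], visited so far: [33, 22, 38, 7, 24, 35, 16]
  queue [9, 20] -> pop 9, enqueue [none], visited so far: [33, 22, 38, 7, 24, 35, 16, 9]
  queue [20] -> pop 20, enqueue [18], visited so far: [33, 22, 38, 7, 24, 35, 16, 9, 20]
  queue [18] -> pop 18, enqueue [none], visited so far: [33, 22, 38, 7, 24, 35, 16, 9, 20, 18]
Result: [33, 22, 38, 7, 24, 35, 16, 9, 20, 18]


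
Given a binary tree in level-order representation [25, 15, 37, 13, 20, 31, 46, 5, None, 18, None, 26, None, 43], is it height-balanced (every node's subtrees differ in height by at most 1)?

Tree (level-order array): [25, 15, 37, 13, 20, 31, 46, 5, None, 18, None, 26, None, 43]
Definition: a tree is height-balanced if, at every node, |h(left) - h(right)| <= 1 (empty subtree has height -1).
Bottom-up per-node check:
  node 5: h_left=-1, h_right=-1, diff=0 [OK], height=0
  node 13: h_left=0, h_right=-1, diff=1 [OK], height=1
  node 18: h_left=-1, h_right=-1, diff=0 [OK], height=0
  node 20: h_left=0, h_right=-1, diff=1 [OK], height=1
  node 15: h_left=1, h_right=1, diff=0 [OK], height=2
  node 26: h_left=-1, h_right=-1, diff=0 [OK], height=0
  node 31: h_left=0, h_right=-1, diff=1 [OK], height=1
  node 43: h_left=-1, h_right=-1, diff=0 [OK], height=0
  node 46: h_left=0, h_right=-1, diff=1 [OK], height=1
  node 37: h_left=1, h_right=1, diff=0 [OK], height=2
  node 25: h_left=2, h_right=2, diff=0 [OK], height=3
All nodes satisfy the balance condition.
Result: Balanced


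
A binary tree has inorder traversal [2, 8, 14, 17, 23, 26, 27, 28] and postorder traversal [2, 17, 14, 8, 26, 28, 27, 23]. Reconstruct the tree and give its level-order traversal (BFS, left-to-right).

Inorder:   [2, 8, 14, 17, 23, 26, 27, 28]
Postorder: [2, 17, 14, 8, 26, 28, 27, 23]
Algorithm: postorder visits root last, so walk postorder right-to-left;
each value is the root of the current inorder slice — split it at that
value, recurse on the right subtree first, then the left.
Recursive splits:
  root=23; inorder splits into left=[2, 8, 14, 17], right=[26, 27, 28]
  root=27; inorder splits into left=[26], right=[28]
  root=28; inorder splits into left=[], right=[]
  root=26; inorder splits into left=[], right=[]
  root=8; inorder splits into left=[2], right=[14, 17]
  root=14; inorder splits into left=[], right=[17]
  root=17; inorder splits into left=[], right=[]
  root=2; inorder splits into left=[], right=[]
Reconstructed level-order: [23, 8, 27, 2, 14, 26, 28, 17]


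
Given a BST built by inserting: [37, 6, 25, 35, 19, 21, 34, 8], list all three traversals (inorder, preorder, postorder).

Tree insertion order: [37, 6, 25, 35, 19, 21, 34, 8]
Tree (level-order array): [37, 6, None, None, 25, 19, 35, 8, 21, 34]
Inorder (L, root, R): [6, 8, 19, 21, 25, 34, 35, 37]
Preorder (root, L, R): [37, 6, 25, 19, 8, 21, 35, 34]
Postorder (L, R, root): [8, 21, 19, 34, 35, 25, 6, 37]


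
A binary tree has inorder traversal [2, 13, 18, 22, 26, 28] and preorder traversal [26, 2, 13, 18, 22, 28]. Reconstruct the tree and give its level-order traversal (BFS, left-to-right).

Inorder:  [2, 13, 18, 22, 26, 28]
Preorder: [26, 2, 13, 18, 22, 28]
Algorithm: preorder visits root first, so consume preorder in order;
for each root, split the current inorder slice at that value into
left-subtree inorder and right-subtree inorder, then recurse.
Recursive splits:
  root=26; inorder splits into left=[2, 13, 18, 22], right=[28]
  root=2; inorder splits into left=[], right=[13, 18, 22]
  root=13; inorder splits into left=[], right=[18, 22]
  root=18; inorder splits into left=[], right=[22]
  root=22; inorder splits into left=[], right=[]
  root=28; inorder splits into left=[], right=[]
Reconstructed level-order: [26, 2, 28, 13, 18, 22]


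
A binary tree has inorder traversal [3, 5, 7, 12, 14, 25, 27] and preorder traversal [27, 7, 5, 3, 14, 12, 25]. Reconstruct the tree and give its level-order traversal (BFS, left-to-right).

Inorder:  [3, 5, 7, 12, 14, 25, 27]
Preorder: [27, 7, 5, 3, 14, 12, 25]
Algorithm: preorder visits root first, so consume preorder in order;
for each root, split the current inorder slice at that value into
left-subtree inorder and right-subtree inorder, then recurse.
Recursive splits:
  root=27; inorder splits into left=[3, 5, 7, 12, 14, 25], right=[]
  root=7; inorder splits into left=[3, 5], right=[12, 14, 25]
  root=5; inorder splits into left=[3], right=[]
  root=3; inorder splits into left=[], right=[]
  root=14; inorder splits into left=[12], right=[25]
  root=12; inorder splits into left=[], right=[]
  root=25; inorder splits into left=[], right=[]
Reconstructed level-order: [27, 7, 5, 14, 3, 12, 25]


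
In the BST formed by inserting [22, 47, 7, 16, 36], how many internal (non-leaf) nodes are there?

Tree built from: [22, 47, 7, 16, 36]
Tree (level-order array): [22, 7, 47, None, 16, 36]
Rule: An internal node has at least one child.
Per-node child counts:
  node 22: 2 child(ren)
  node 7: 1 child(ren)
  node 16: 0 child(ren)
  node 47: 1 child(ren)
  node 36: 0 child(ren)
Matching nodes: [22, 7, 47]
Count of internal (non-leaf) nodes: 3


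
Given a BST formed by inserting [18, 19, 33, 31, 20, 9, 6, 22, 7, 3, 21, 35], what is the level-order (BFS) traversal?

Tree insertion order: [18, 19, 33, 31, 20, 9, 6, 22, 7, 3, 21, 35]
Tree (level-order array): [18, 9, 19, 6, None, None, 33, 3, 7, 31, 35, None, None, None, None, 20, None, None, None, None, 22, 21]
BFS from the root, enqueuing left then right child of each popped node:
  queue [18] -> pop 18, enqueue [9, 19], visited so far: [18]
  queue [9, 19] -> pop 9, enqueue [6], visited so far: [18, 9]
  queue [19, 6] -> pop 19, enqueue [33], visited so far: [18, 9, 19]
  queue [6, 33] -> pop 6, enqueue [3, 7], visited so far: [18, 9, 19, 6]
  queue [33, 3, 7] -> pop 33, enqueue [31, 35], visited so far: [18, 9, 19, 6, 33]
  queue [3, 7, 31, 35] -> pop 3, enqueue [none], visited so far: [18, 9, 19, 6, 33, 3]
  queue [7, 31, 35] -> pop 7, enqueue [none], visited so far: [18, 9, 19, 6, 33, 3, 7]
  queue [31, 35] -> pop 31, enqueue [20], visited so far: [18, 9, 19, 6, 33, 3, 7, 31]
  queue [35, 20] -> pop 35, enqueue [none], visited so far: [18, 9, 19, 6, 33, 3, 7, 31, 35]
  queue [20] -> pop 20, enqueue [22], visited so far: [18, 9, 19, 6, 33, 3, 7, 31, 35, 20]
  queue [22] -> pop 22, enqueue [21], visited so far: [18, 9, 19, 6, 33, 3, 7, 31, 35, 20, 22]
  queue [21] -> pop 21, enqueue [none], visited so far: [18, 9, 19, 6, 33, 3, 7, 31, 35, 20, 22, 21]
Result: [18, 9, 19, 6, 33, 3, 7, 31, 35, 20, 22, 21]


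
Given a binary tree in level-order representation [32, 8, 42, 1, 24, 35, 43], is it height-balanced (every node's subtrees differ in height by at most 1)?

Tree (level-order array): [32, 8, 42, 1, 24, 35, 43]
Definition: a tree is height-balanced if, at every node, |h(left) - h(right)| <= 1 (empty subtree has height -1).
Bottom-up per-node check:
  node 1: h_left=-1, h_right=-1, diff=0 [OK], height=0
  node 24: h_left=-1, h_right=-1, diff=0 [OK], height=0
  node 8: h_left=0, h_right=0, diff=0 [OK], height=1
  node 35: h_left=-1, h_right=-1, diff=0 [OK], height=0
  node 43: h_left=-1, h_right=-1, diff=0 [OK], height=0
  node 42: h_left=0, h_right=0, diff=0 [OK], height=1
  node 32: h_left=1, h_right=1, diff=0 [OK], height=2
All nodes satisfy the balance condition.
Result: Balanced


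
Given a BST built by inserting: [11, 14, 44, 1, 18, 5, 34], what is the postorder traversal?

Tree insertion order: [11, 14, 44, 1, 18, 5, 34]
Tree (level-order array): [11, 1, 14, None, 5, None, 44, None, None, 18, None, None, 34]
Postorder traversal: [5, 1, 34, 18, 44, 14, 11]


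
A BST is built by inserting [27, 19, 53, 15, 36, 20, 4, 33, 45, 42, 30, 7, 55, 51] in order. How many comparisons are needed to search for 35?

Search path for 35: 27 -> 53 -> 36 -> 33
Found: False
Comparisons: 4


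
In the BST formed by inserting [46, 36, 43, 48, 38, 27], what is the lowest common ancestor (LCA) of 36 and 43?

Tree insertion order: [46, 36, 43, 48, 38, 27]
Tree (level-order array): [46, 36, 48, 27, 43, None, None, None, None, 38]
In a BST, the LCA of p=36, q=43 is the first node v on the
root-to-leaf path with p <= v <= q (go left if both < v, right if both > v).
Walk from root:
  at 46: both 36 and 43 < 46, go left
  at 36: 36 <= 36 <= 43, this is the LCA
LCA = 36


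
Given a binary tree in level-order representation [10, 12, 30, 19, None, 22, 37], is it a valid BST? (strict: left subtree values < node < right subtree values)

Level-order array: [10, 12, 30, 19, None, 22, 37]
Validate using subtree bounds (lo, hi): at each node, require lo < value < hi,
then recurse left with hi=value and right with lo=value.
Preorder trace (stopping at first violation):
  at node 10 with bounds (-inf, +inf): OK
  at node 12 with bounds (-inf, 10): VIOLATION
Node 12 violates its bound: not (-inf < 12 < 10).
Result: Not a valid BST


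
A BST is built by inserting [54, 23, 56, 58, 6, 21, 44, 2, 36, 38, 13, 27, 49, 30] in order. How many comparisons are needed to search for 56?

Search path for 56: 54 -> 56
Found: True
Comparisons: 2


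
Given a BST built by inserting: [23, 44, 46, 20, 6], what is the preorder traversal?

Tree insertion order: [23, 44, 46, 20, 6]
Tree (level-order array): [23, 20, 44, 6, None, None, 46]
Preorder traversal: [23, 20, 6, 44, 46]


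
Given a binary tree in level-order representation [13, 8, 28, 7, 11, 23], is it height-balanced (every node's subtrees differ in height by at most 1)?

Tree (level-order array): [13, 8, 28, 7, 11, 23]
Definition: a tree is height-balanced if, at every node, |h(left) - h(right)| <= 1 (empty subtree has height -1).
Bottom-up per-node check:
  node 7: h_left=-1, h_right=-1, diff=0 [OK], height=0
  node 11: h_left=-1, h_right=-1, diff=0 [OK], height=0
  node 8: h_left=0, h_right=0, diff=0 [OK], height=1
  node 23: h_left=-1, h_right=-1, diff=0 [OK], height=0
  node 28: h_left=0, h_right=-1, diff=1 [OK], height=1
  node 13: h_left=1, h_right=1, diff=0 [OK], height=2
All nodes satisfy the balance condition.
Result: Balanced


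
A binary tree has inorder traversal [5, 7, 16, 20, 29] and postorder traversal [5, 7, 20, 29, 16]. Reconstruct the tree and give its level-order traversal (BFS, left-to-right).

Inorder:   [5, 7, 16, 20, 29]
Postorder: [5, 7, 20, 29, 16]
Algorithm: postorder visits root last, so walk postorder right-to-left;
each value is the root of the current inorder slice — split it at that
value, recurse on the right subtree first, then the left.
Recursive splits:
  root=16; inorder splits into left=[5, 7], right=[20, 29]
  root=29; inorder splits into left=[20], right=[]
  root=20; inorder splits into left=[], right=[]
  root=7; inorder splits into left=[5], right=[]
  root=5; inorder splits into left=[], right=[]
Reconstructed level-order: [16, 7, 29, 5, 20]
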